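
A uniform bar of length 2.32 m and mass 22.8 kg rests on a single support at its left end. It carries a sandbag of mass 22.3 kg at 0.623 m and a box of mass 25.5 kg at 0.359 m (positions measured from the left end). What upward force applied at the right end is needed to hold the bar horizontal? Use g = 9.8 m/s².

Taking torques about the left end:
Beam weight: 22.8 × 9.8 = 223.4 N down at 1.16 m → arm 1.16 m, τ = 223.4 × 1.16 = 259.1 N·m clockwise.
Sandbag: 22.3 × 9.8 = 218.5 N down at 0.623 m → arm 0.623 m, τ = 218.5 × 0.623 = 136.1 N·m clockwise.
Box: 25.5 × 9.8 = 249.9 N down at 0.359 m → arm 0.359 m, τ = 249.9 × 0.359 = 89.71 N·m clockwise.
Net moment of the loads = 484.9 N·m clockwise.
The upward force F acts at the right end, arm 2.32 m, giving F × 2.32 counterclockwise.
Στ = 0 ⇒ F × 2.32 = 484.9 ⇒ F = 484.9 / 2.32 = 209 N.

F ≈ 209 N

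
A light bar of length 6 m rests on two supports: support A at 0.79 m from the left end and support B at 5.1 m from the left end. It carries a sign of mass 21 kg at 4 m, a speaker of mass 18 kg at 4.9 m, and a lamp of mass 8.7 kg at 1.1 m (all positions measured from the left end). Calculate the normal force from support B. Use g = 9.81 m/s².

R_B ≈ 328 N

Sum moments about support A (its reaction then has zero moment arm).
Sign: 21 × 9.81 = 206 N down at 4 m → arm 3.21 m, τ = 206 × 3.21 = 661.3 N·m clockwise.
Speaker: 18 × 9.81 = 176.6 N down at 4.9 m → arm 4.11 m, τ = 176.6 × 4.11 = 725.8 N·m clockwise.
Lamp: 8.7 × 9.81 = 85.35 N down at 1.1 m → arm 0.31 m, τ = 85.35 × 0.31 = 26.46 N·m clockwise.
Net load moment about support A = 1414 N·m clockwise.
Reaction R at support B is upward at 5.1 m, arm 4.31 m → moment R × 4.31 counterclockwise.
Στ = 0 ⇒ R × 4.31 = 1414 ⇒ R = 328 N.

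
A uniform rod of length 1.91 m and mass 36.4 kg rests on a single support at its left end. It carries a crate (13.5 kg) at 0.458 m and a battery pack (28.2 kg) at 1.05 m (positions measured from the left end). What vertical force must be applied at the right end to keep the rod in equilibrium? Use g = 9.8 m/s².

F ≈ 362 N

Take moments about the left end.
Beam weight: 36.4 × 9.8 = 356.7 N down at 0.955 m → arm 0.955 m, τ = 356.7 × 0.955 = 340.6 N·m clockwise.
Crate: 13.5 × 9.8 = 132.3 N down at 0.458 m → arm 0.458 m, τ = 132.3 × 0.458 = 60.59 N·m clockwise.
Battery pack: 28.2 × 9.8 = 276.4 N down at 1.05 m → arm 1.05 m, τ = 276.4 × 1.05 = 290.2 N·m clockwise.
Net moment of the loads = 691.4 N·m clockwise.
The upward force F acts at the right end, arm 1.91 m, giving F × 1.91 counterclockwise.
Στ = 0 ⇒ F × 1.91 = 691.4 ⇒ F = 691.4 / 1.91 = 362 N.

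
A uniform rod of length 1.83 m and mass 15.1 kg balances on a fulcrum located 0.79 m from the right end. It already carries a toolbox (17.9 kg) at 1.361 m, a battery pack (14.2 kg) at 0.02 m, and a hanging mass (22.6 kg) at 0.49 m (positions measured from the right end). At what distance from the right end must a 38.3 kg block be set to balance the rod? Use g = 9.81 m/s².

Taking torques about the fulcrum (at 0.79 m from the right end):
Beam weight: 15.1 × 9.81 = 148.1 N down at 0.915 m → arm 0.125 m, τ = 148.1 × 0.125 = 18.51 N·m counterclockwise.
Toolbox: 17.9 × 9.81 = 175.6 N down at 1.361 m → arm 0.571 m, τ = 175.6 × 0.571 = 100.3 N·m counterclockwise.
Battery pack: 14.2 × 9.81 = 139.3 N down at 0.02 m → arm 0.77 m, τ = 139.3 × 0.77 = 107.3 N·m clockwise.
Hanging mass: 22.6 × 9.81 = 221.7 N down at 0.49 m → arm 0.3 m, τ = 221.7 × 0.3 = 66.51 N·m clockwise.
Net moment of existing loads = 55 N·m clockwise.
The block weighs 38.3 × 9.81 = 375.7 N and must supply an equal counterclockwise moment, so its lever arm about the fulcrum is 55 / 375.7 = 0.146 m.
That puts it at 0.79 + 0.146 = 0.936 m from the right end.

x ≈ 0.936 m from the right end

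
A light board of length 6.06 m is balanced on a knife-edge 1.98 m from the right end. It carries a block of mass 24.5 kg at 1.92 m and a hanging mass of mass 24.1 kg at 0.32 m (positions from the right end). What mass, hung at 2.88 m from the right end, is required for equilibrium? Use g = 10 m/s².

Take moments about the knife-edge (at 1.98 m from the right end).
Block: 24.5 × 10 = 245 N down at 1.92 m → arm 0.06 m, τ = 245 × 0.06 = 14.7 N·m clockwise.
Hanging mass: 24.1 × 10 = 241 N down at 0.32 m → arm 1.66 m, τ = 241 × 1.66 = 400.1 N·m clockwise.
Net moment of known loads = 414.8 N·m clockwise.
An unknown mass m at 2.88 m has arm 0.9 m; its moment is m·g·0.9 counterclockwise.
Balancing moments: m × 10 × 0.9 = 414.8, giving m = 414.8 / (10 × 0.9) = 46.1 kg.

m ≈ 46.1 kg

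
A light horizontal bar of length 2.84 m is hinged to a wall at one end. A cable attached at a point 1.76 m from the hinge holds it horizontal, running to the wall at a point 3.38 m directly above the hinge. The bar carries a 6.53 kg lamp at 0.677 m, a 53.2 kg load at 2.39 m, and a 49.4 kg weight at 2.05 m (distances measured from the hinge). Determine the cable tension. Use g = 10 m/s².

Taking torques about the hinge:
Lamp: 6.53 × 10 = 65.3 N down at 0.677 m → arm 0.677 m, τ = 65.3 × 0.677 = 44.21 N·m clockwise.
Load: 53.2 × 10 = 532 N down at 2.39 m → arm 2.39 m, τ = 532 × 2.39 = 1271 N·m clockwise.
Weight: 49.4 × 10 = 494 N down at 2.05 m → arm 2.05 m, τ = 494 × 2.05 = 1013 N·m clockwise.
Total clockwise load moment = 2328 N·m.
The cable tension T acts at 1.76 m; only its component perpendicular to the bar, T sinθ, produces torque. sinθ = h/√(h²+d²) = 3.38/√(3.38²+1.76²) = 0.887.
Setting net torque to zero: T × 1.76 × 0.887 = 2328 → T = 2328 / 1.561 = 1490 N.

T ≈ 1490 N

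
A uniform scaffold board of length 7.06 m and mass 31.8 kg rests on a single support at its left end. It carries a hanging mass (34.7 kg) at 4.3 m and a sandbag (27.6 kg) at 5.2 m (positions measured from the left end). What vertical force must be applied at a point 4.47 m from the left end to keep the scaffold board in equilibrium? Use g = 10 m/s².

F ≈ 906 N

Take moments about the left end.
Beam weight: 31.8 × 10 = 318 N down at 3.53 m → arm 3.53 m, τ = 318 × 3.53 = 1123 N·m clockwise.
Hanging mass: 34.7 × 10 = 347 N down at 4.3 m → arm 4.3 m, τ = 347 × 4.3 = 1492 N·m clockwise.
Sandbag: 27.6 × 10 = 276 N down at 5.2 m → arm 5.2 m, τ = 276 × 5.2 = 1435 N·m clockwise.
Net moment of the loads = 4050 N·m clockwise.
The upward force F acts at a point 4.47 m from the left end, arm 4.47 m, giving F × 4.47 counterclockwise.
Balancing moments: F × 4.47 = 4050, giving F = 4050 / 4.47 = 906 N.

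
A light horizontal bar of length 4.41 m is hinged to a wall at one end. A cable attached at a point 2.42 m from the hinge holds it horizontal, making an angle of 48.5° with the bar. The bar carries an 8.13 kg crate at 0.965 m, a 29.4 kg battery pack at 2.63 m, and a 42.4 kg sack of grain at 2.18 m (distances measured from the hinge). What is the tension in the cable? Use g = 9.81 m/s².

About the hinge:
Crate: 8.13 × 9.81 = 79.76 N down at 0.965 m → arm 0.965 m, τ = 79.76 × 0.965 = 76.97 N·m clockwise.
Battery pack: 29.4 × 9.81 = 288.4 N down at 2.63 m → arm 2.63 m, τ = 288.4 × 2.63 = 758.5 N·m clockwise.
Sack of grain: 42.4 × 9.81 = 415.9 N down at 2.18 m → arm 2.18 m, τ = 415.9 × 2.18 = 906.7 N·m clockwise.
Total clockwise load moment = 1742 N·m.
The cable tension T acts at 2.42 m; only its component perpendicular to the bar, T sinθ, produces torque. sin 48.5° = 0.749.
Balancing moments: T × 2.42 × 0.749 = 1742, giving T = 1742 / 1.813 = 961 N.

T ≈ 961 N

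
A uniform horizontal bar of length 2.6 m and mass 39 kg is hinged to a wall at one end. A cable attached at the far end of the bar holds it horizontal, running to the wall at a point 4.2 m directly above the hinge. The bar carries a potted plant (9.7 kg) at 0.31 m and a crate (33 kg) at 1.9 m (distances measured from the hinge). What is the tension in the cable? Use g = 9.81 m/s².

T ≈ 517 N

Take moments about the hinge.
Beam weight: 39 × 9.81 = 382.6 N down at 1.3 m → arm 1.3 m, τ = 382.6 × 1.3 = 497.4 N·m clockwise.
Potted plant: 9.7 × 9.81 = 95.16 N down at 0.31 m → arm 0.31 m, τ = 95.16 × 0.31 = 29.5 N·m clockwise.
Crate: 33 × 9.81 = 323.7 N down at 1.9 m → arm 1.9 m, τ = 323.7 × 1.9 = 615 N·m clockwise.
Total clockwise load moment = 1142 N·m.
The cable tension T acts at 2.6 m; only its component perpendicular to the bar, T sinθ, produces torque. sinθ = h/√(h²+d²) = 4.2/√(4.2²+2.6²) = 0.8503.
Στ = 0 ⇒ T × 2.6 × 0.8503 = 1142 ⇒ T = 1142 / 2.211 = 517 N.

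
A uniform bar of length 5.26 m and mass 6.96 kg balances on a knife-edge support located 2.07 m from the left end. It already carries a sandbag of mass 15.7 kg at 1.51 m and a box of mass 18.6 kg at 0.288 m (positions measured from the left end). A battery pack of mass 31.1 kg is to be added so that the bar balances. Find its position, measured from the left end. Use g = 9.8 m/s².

Take moments about the knife-edge support (at 2.07 m from the left end).
Beam weight: 6.96 × 9.8 = 68.21 N down at 2.63 m → arm 0.56 m, τ = 68.21 × 0.56 = 38.2 N·m clockwise.
Sandbag: 15.7 × 9.8 = 153.9 N down at 1.51 m → arm 0.56 m, τ = 153.9 × 0.56 = 86.18 N·m counterclockwise.
Box: 18.6 × 9.8 = 182.3 N down at 0.288 m → arm 1.782 m, τ = 182.3 × 1.782 = 324.9 N·m counterclockwise.
Net moment of existing loads = 372.9 N·m counterclockwise.
The battery pack weighs 31.1 × 9.8 = 304.8 N and must supply an equal clockwise moment, so its lever arm about the knife-edge support is 372.9 / 304.8 = 1.22 m.
That puts it at 2.07 + 1.22 = 3.29 m from the left end.

x ≈ 3.29 m from the left end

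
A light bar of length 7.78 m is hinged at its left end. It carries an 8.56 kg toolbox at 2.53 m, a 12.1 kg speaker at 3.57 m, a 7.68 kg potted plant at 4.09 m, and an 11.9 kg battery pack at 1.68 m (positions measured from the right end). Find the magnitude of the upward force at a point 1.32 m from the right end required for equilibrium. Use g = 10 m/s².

Taking torques about the left end:
Toolbox: 8.56 × 10 = 85.6 N down at 2.53 m → arm 5.25 m, τ = 85.6 × 5.25 = 449.4 N·m clockwise.
Speaker: 12.1 × 10 = 121 N down at 3.57 m → arm 4.21 m, τ = 121 × 4.21 = 509.4 N·m clockwise.
Potted plant: 7.68 × 10 = 76.8 N down at 4.09 m → arm 3.69 m, τ = 76.8 × 3.69 = 283.4 N·m clockwise.
Battery pack: 11.9 × 10 = 119 N down at 1.68 m → arm 6.1 m, τ = 119 × 6.1 = 725.9 N·m clockwise.
Net moment of the loads = 1968 N·m clockwise.
The upward force F acts at a point 1.32 m from the right end, arm 6.46 m, giving F × 6.46 counterclockwise.
Setting net torque to zero: F × 6.46 = 1968 → F = 1968 / 6.46 = 305 N.

F ≈ 305 N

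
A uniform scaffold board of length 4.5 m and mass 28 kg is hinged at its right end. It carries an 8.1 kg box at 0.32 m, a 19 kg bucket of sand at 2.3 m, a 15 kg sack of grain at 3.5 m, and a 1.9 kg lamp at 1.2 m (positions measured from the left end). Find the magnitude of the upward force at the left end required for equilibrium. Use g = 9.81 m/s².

About the right end:
Beam weight: 28 × 9.81 = 274.7 N down at 2.25 m → arm 2.25 m, τ = 274.7 × 2.25 = 618.1 N·m counterclockwise.
Box: 8.1 × 9.81 = 79.46 N down at 0.32 m → arm 4.18 m, τ = 79.46 × 4.18 = 332.1 N·m counterclockwise.
Bucket of sand: 19 × 9.81 = 186.4 N down at 2.3 m → arm 2.2 m, τ = 186.4 × 2.2 = 410.1 N·m counterclockwise.
Sack of grain: 15 × 9.81 = 147.2 N down at 3.5 m → arm 1 m, τ = 147.2 × 1 = 147.2 N·m counterclockwise.
Lamp: 1.9 × 9.81 = 18.64 N down at 1.2 m → arm 3.3 m, τ = 18.64 × 3.3 = 61.51 N·m counterclockwise.
Net moment of the loads = 1569 N·m counterclockwise.
The upward force F acts at the left end, arm 4.5 m, giving F × 4.5 clockwise.
For rotational equilibrium, F × 4.5 = 1569, so F = 1569 / 4.5 = 349 N.

F ≈ 349 N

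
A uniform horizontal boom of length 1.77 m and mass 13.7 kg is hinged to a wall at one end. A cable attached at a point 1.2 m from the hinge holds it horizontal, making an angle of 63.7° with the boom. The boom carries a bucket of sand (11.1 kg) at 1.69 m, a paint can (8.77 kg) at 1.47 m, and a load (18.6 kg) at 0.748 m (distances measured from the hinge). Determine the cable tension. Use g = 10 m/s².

T ≈ 536 N

Choose the hinge as the axis so the unknown hinge reaction has zero arm there.
Beam weight: 13.7 × 10 = 137 N down at 0.885 m → arm 0.885 m, τ = 137 × 0.885 = 121.2 N·m clockwise.
Bucket of sand: 11.1 × 10 = 111 N down at 1.69 m → arm 1.69 m, τ = 111 × 1.69 = 187.6 N·m clockwise.
Paint can: 8.77 × 10 = 87.7 N down at 1.47 m → arm 1.47 m, τ = 87.7 × 1.47 = 128.9 N·m clockwise.
Load: 18.6 × 10 = 186 N down at 0.748 m → arm 0.748 m, τ = 186 × 0.748 = 139.1 N·m clockwise.
Total clockwise load moment = 576.8 N·m.
The cable tension T acts at 1.2 m; only its component perpendicular to the boom, T sinθ, produces torque. sin 63.7° = 0.8965.
Balancing moments: T × 1.2 × 0.8965 = 576.8, giving T = 576.8 / 1.076 = 536 N.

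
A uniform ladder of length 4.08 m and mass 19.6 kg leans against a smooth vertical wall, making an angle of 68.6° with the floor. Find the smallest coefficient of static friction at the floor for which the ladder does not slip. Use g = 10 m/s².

μ_min ≈ 0.196

About the foot of the ladder:
Ladder weight 19.6×10 = 196 N acts at 2.04 m along the ladder; its horizontal arm is 2.04·cos68.6° = 0.7443 m → τ = 145.9 N·m clockwise.
Wall normal N acts horizontally at the top; its moment arm is the height L sinθ = 4.08·sin68.6° = 3.799 m, counterclockwise.
Balancing moments: N × 3.799 = 145.9, giving N = 38.4 N.
ΣFx = 0 ⇒ f = N_wall = 38.4 N. ΣFy = 0 ⇒ N_floor = 196 N.
μ_min = f / N_floor = 38.4 / 196 = 0.196.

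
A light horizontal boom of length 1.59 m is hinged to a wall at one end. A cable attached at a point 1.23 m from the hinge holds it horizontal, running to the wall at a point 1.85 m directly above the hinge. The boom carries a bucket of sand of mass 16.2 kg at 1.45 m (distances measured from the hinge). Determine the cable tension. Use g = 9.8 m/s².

About the hinge:
Bucket of sand: 16.2 × 9.8 = 158.8 N down at 1.45 m → arm 1.45 m, τ = 158.8 × 1.45 = 230.3 N·m clockwise.
Total clockwise load moment = 230.3 N·m.
The cable tension T acts at 1.23 m; only its component perpendicular to the boom, T sinθ, produces torque. sinθ = h/√(h²+d²) = 1.85/√(1.85²+1.23²) = 0.8327.
Setting net torque to zero: T × 1.23 × 0.8327 = 230.3 → T = 230.3 / 1.024 = 225 N.

T ≈ 225 N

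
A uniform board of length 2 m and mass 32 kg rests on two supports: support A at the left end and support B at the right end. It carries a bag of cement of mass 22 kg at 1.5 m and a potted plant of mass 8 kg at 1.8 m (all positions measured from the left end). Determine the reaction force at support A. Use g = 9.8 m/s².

Taking torques about support B:
Beam weight: 32 × 9.8 = 313.6 N down at 1 m → arm 1 m, τ = 313.6 × 1 = 313.6 N·m counterclockwise.
Bag of cement: 22 × 9.8 = 215.6 N down at 1.5 m → arm 0.5 m, τ = 215.6 × 0.5 = 107.8 N·m counterclockwise.
Potted plant: 8 × 9.8 = 78.4 N down at 1.8 m → arm 0.2 m, τ = 78.4 × 0.2 = 15.68 N·m counterclockwise.
Net load moment about support B = 437.1 N·m counterclockwise.
Reaction R at support A is upward at 0 m, arm 2 m → moment R × 2 clockwise.
Balancing moments: R × 2 = 437.1, giving R = 219 N.

R_A ≈ 219 N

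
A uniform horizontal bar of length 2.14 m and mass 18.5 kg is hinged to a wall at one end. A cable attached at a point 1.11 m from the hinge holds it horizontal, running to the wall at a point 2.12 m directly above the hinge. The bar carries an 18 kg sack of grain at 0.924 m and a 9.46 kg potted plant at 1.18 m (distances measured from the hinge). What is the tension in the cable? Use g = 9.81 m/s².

T ≈ 475 N

Sum moments about the hinge (the unknown hinge reaction has zero arm there).
Beam weight: 18.5 × 9.81 = 181.5 N down at 1.07 m → arm 1.07 m, τ = 181.5 × 1.07 = 194.2 N·m clockwise.
Sack of grain: 18 × 9.81 = 176.6 N down at 0.924 m → arm 0.924 m, τ = 176.6 × 0.924 = 163.2 N·m clockwise.
Potted plant: 9.46 × 9.81 = 92.8 N down at 1.18 m → arm 1.18 m, τ = 92.8 × 1.18 = 109.5 N·m clockwise.
Total clockwise load moment = 466.9 N·m.
The cable tension T acts at 1.11 m; only its component perpendicular to the bar, T sinθ, produces torque. sinθ = h/√(h²+d²) = 2.12/√(2.12²+1.11²) = 0.8859.
For rotational equilibrium, T × 1.11 × 0.8859 = 466.9, so T = 466.9 / 0.9833 = 475 N.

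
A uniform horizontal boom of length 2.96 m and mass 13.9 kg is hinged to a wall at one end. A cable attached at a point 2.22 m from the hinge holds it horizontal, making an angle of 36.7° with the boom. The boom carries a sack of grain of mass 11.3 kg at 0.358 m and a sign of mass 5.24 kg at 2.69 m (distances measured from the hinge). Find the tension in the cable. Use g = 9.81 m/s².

Choose the hinge as the axis so the unknown hinge reaction has zero arm there.
Beam weight: 13.9 × 9.81 = 136.4 N down at 1.48 m → arm 1.48 m, τ = 136.4 × 1.48 = 201.9 N·m clockwise.
Sack of grain: 11.3 × 9.81 = 110.9 N down at 0.358 m → arm 0.358 m, τ = 110.9 × 0.358 = 39.7 N·m clockwise.
Sign: 5.24 × 9.81 = 51.4 N down at 2.69 m → arm 2.69 m, τ = 51.4 × 2.69 = 138.3 N·m clockwise.
Total clockwise load moment = 379.9 N·m.
The cable tension T acts at 2.22 m; only its component perpendicular to the boom, T sinθ, produces torque. sin 36.7° = 0.5976.
Setting net torque to zero: T × 2.22 × 0.5976 = 379.9 → T = 379.9 / 1.327 = 286 N.

T ≈ 286 N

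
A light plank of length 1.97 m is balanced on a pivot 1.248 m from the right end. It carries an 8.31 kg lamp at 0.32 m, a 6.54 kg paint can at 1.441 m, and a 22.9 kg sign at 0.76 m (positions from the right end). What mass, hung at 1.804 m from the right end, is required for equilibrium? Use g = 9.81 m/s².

Taking torques about the pivot (at 1.248 m from the right end):
Lamp: 8.31 × 9.81 = 81.52 N down at 0.32 m → arm 0.928 m, τ = 81.52 × 0.928 = 75.65 N·m clockwise.
Paint can: 6.54 × 9.81 = 64.16 N down at 1.441 m → arm 0.193 m, τ = 64.16 × 0.193 = 12.38 N·m counterclockwise.
Sign: 22.9 × 9.81 = 224.6 N down at 0.76 m → arm 0.488 m, τ = 224.6 × 0.488 = 109.6 N·m clockwise.
Net moment of known loads = 172.9 N·m clockwise.
An unknown mass m at 1.804 m has arm 0.556 m; its moment is m·g·0.556 counterclockwise.
Balancing moments: m × 9.81 × 0.556 = 172.9, giving m = 172.9 / (9.81 × 0.556) = 31.7 kg.

m ≈ 31.7 kg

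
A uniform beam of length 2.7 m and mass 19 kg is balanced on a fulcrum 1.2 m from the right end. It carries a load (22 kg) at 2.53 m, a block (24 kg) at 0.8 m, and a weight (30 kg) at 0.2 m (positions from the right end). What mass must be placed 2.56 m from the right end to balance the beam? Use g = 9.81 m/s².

Sum moments about the fulcrum (at 1.2 m from the right end) (the support reaction has zero arm there).
Beam weight: 19 × 9.81 = 186.4 N down at 1.35 m → arm 0.15 m, τ = 186.4 × 0.15 = 27.96 N·m counterclockwise.
Load: 22 × 9.81 = 215.8 N down at 2.53 m → arm 1.33 m, τ = 215.8 × 1.33 = 287 N·m counterclockwise.
Block: 24 × 9.81 = 235.4 N down at 0.8 m → arm 0.4 m, τ = 235.4 × 0.4 = 94.16 N·m clockwise.
Weight: 30 × 9.81 = 294.3 N down at 0.2 m → arm 1 m, τ = 294.3 × 1 = 294.3 N·m clockwise.
Net moment of known loads = 73.5 N·m clockwise.
An unknown mass m at 2.56 m has arm 1.36 m; its moment is m·g·1.36 counterclockwise.
Balancing moments: m × 9.81 × 1.36 = 73.5, giving m = 73.5 / (9.81 × 1.36) = 5.51 kg.

m ≈ 5.51 kg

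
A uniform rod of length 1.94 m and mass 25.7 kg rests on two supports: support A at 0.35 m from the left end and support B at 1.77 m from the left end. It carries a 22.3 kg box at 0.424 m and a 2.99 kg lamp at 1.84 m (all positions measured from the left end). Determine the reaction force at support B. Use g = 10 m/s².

Choose support A as the axis so its reaction then has zero moment arm.
Beam weight: 25.7 × 10 = 257 N down at 0.97 m → arm 0.62 m, τ = 257 × 0.62 = 159.3 N·m clockwise.
Box: 22.3 × 10 = 223 N down at 0.424 m → arm 0.074 m, τ = 223 × 0.074 = 16.5 N·m clockwise.
Lamp: 2.99 × 10 = 29.9 N down at 1.84 m → arm 1.49 m, τ = 29.9 × 1.49 = 44.55 N·m clockwise.
Net load moment about support A = 220.4 N·m clockwise.
Reaction R at support B is upward at 1.77 m, arm 1.42 m → moment R × 1.42 counterclockwise.
Στ = 0 ⇒ R × 1.42 = 220.4 ⇒ R = 155 N.

R_B ≈ 155 N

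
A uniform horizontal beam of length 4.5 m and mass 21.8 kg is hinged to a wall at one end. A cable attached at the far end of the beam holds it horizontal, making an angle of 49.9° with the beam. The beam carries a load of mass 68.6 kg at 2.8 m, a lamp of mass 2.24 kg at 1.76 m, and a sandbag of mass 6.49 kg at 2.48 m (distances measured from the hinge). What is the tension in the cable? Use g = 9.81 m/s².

T ≈ 744 N

Sum moments about the hinge (the unknown hinge reaction has zero arm there).
Beam weight: 21.8 × 9.81 = 213.9 N down at 2.25 m → arm 2.25 m, τ = 213.9 × 2.25 = 481.3 N·m clockwise.
Load: 68.6 × 9.81 = 673 N down at 2.8 m → arm 2.8 m, τ = 673 × 2.8 = 1884 N·m clockwise.
Lamp: 2.24 × 9.81 = 21.97 N down at 1.76 m → arm 1.76 m, τ = 21.97 × 1.76 = 38.67 N·m clockwise.
Sandbag: 6.49 × 9.81 = 63.67 N down at 2.48 m → arm 2.48 m, τ = 63.67 × 2.48 = 157.9 N·m clockwise.
Total clockwise load moment = 2562 N·m.
The cable tension T acts at 4.5 m; only its component perpendicular to the beam, T sinθ, produces torque. sin 49.9° = 0.7649.
Balancing moments: T × 4.5 × 0.7649 = 2562, giving T = 2562 / 3.442 = 744 N.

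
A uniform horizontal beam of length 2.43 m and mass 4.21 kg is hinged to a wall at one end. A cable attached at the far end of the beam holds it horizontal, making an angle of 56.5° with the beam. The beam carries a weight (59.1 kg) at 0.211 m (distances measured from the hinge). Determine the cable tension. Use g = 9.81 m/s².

T ≈ 85.1 N

Take moments about the hinge.
Beam weight: 4.21 × 9.81 = 41.3 N down at 1.215 m → arm 1.215 m, τ = 41.3 × 1.215 = 50.18 N·m clockwise.
Weight: 59.1 × 9.81 = 579.8 N down at 0.211 m → arm 0.211 m, τ = 579.8 × 0.211 = 122.3 N·m clockwise.
Total clockwise load moment = 172.5 N·m.
The cable tension T acts at 2.43 m; only its component perpendicular to the beam, T sinθ, produces torque. sin 56.5° = 0.8339.
Στ = 0 ⇒ T × 2.43 × 0.8339 = 172.5 ⇒ T = 172.5 / 2.026 = 85.1 N.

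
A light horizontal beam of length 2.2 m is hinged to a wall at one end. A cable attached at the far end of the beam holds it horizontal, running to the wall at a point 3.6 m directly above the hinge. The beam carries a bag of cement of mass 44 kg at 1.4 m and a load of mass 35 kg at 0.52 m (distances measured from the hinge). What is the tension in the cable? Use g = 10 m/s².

Take moments about the hinge.
Bag of cement: 44 × 10 = 440 N down at 1.4 m → arm 1.4 m, τ = 440 × 1.4 = 616 N·m clockwise.
Load: 35 × 10 = 350 N down at 0.52 m → arm 0.52 m, τ = 350 × 0.52 = 182 N·m clockwise.
Total clockwise load moment = 798 N·m.
The cable tension T acts at 2.2 m; only its component perpendicular to the beam, T sinθ, produces torque. sinθ = h/√(h²+d²) = 3.6/√(3.6²+2.2²) = 0.8533.
For rotational equilibrium, T × 2.2 × 0.8533 = 798, so T = 798 / 1.877 = 425 N.

T ≈ 425 N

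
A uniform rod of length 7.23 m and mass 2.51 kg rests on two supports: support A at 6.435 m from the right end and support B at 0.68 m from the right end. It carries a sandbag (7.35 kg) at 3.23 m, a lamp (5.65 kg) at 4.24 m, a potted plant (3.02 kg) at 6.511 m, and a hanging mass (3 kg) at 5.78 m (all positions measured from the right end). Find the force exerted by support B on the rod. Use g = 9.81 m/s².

R_B ≈ 76.3 N

Choose support A as the axis so its reaction then has zero moment arm.
Beam weight: 2.51 × 9.81 = 24.62 N down at 3.615 m → arm 2.82 m, τ = 24.62 × 2.82 = 69.43 N·m clockwise.
Sandbag: 7.35 × 9.81 = 72.1 N down at 3.23 m → arm 3.205 m, τ = 72.1 × 3.205 = 231.1 N·m clockwise.
Lamp: 5.65 × 9.81 = 55.43 N down at 4.24 m → arm 2.195 m, τ = 55.43 × 2.195 = 121.7 N·m clockwise.
Potted plant: 3.02 × 9.81 = 29.63 N down at 6.511 m → arm 0.076 m, τ = 29.63 × 0.076 = 2.252 N·m counterclockwise.
Hanging mass: 3 × 9.81 = 29.43 N down at 5.78 m → arm 0.655 m, τ = 29.43 × 0.655 = 19.28 N·m clockwise.
Net load moment about support A = 439.3 N·m clockwise.
Reaction R at support B is upward at 0.68 m, arm 5.755 m → moment R × 5.755 counterclockwise.
For rotational equilibrium, R × 5.755 = 439.3, so R = 76.3 N.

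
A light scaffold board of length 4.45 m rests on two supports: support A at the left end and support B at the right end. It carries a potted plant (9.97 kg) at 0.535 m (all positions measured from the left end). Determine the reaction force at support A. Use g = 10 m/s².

R_A ≈ 87.7 N

About support B:
Potted plant: 9.97 × 10 = 99.7 N down at 0.535 m → arm 3.915 m, τ = 99.7 × 3.915 = 390.3 N·m counterclockwise.
Net load moment about support B = 390.3 N·m counterclockwise.
Reaction R at support A is upward at 0 m, arm 4.45 m → moment R × 4.45 clockwise.
For rotational equilibrium, R × 4.45 = 390.3, so R = 87.7 N.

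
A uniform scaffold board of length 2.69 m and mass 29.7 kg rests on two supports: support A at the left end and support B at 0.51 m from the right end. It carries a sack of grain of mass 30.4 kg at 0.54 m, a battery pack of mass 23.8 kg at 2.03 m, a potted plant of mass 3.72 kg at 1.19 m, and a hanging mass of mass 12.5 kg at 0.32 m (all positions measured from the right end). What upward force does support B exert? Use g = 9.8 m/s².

R_B ≈ 702 N

Taking torques about support A:
Beam weight: 29.7 × 9.8 = 291.1 N down at 1.345 m → arm 1.345 m, τ = 291.1 × 1.345 = 391.5 N·m clockwise.
Sack of grain: 30.4 × 9.8 = 297.9 N down at 0.54 m → arm 2.15 m, τ = 297.9 × 2.15 = 640.5 N·m clockwise.
Battery pack: 23.8 × 9.8 = 233.2 N down at 2.03 m → arm 0.66 m, τ = 233.2 × 0.66 = 153.9 N·m clockwise.
Potted plant: 3.72 × 9.8 = 36.46 N down at 1.19 m → arm 1.5 m, τ = 36.46 × 1.5 = 54.69 N·m clockwise.
Hanging mass: 12.5 × 9.8 = 122.5 N down at 0.32 m → arm 2.37 m, τ = 122.5 × 2.37 = 290.3 N·m clockwise.
Net load moment about support A = 1531 N·m clockwise.
Reaction R at support B is upward at 0.51 m, arm 2.18 m → moment R × 2.18 counterclockwise.
For rotational equilibrium, R × 2.18 = 1531, so R = 702 N.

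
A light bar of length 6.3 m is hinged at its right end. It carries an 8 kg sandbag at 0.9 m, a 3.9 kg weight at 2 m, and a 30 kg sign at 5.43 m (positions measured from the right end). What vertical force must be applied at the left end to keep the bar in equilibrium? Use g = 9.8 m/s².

F ≈ 277 N

Taking torques about the right end:
Sandbag: 8 × 9.8 = 78.4 N down at 0.9 m → arm 0.9 m, τ = 78.4 × 0.9 = 70.56 N·m counterclockwise.
Weight: 3.9 × 9.8 = 38.22 N down at 2 m → arm 2 m, τ = 38.22 × 2 = 76.44 N·m counterclockwise.
Sign: 30 × 9.8 = 294 N down at 5.43 m → arm 5.43 m, τ = 294 × 5.43 = 1596 N·m counterclockwise.
Net moment of the loads = 1743 N·m counterclockwise.
The upward force F acts at the left end, arm 6.3 m, giving F × 6.3 clockwise.
Στ = 0 ⇒ F × 6.3 = 1743 ⇒ F = 1743 / 6.3 = 277 N.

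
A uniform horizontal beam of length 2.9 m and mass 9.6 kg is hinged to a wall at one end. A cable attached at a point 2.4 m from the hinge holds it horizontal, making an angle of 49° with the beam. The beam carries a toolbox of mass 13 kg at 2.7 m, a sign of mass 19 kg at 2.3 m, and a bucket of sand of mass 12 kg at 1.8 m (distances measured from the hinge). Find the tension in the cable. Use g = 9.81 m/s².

Choose the hinge as the axis so the unknown hinge reaction has zero arm there.
Beam weight: 9.6 × 9.81 = 94.18 N down at 1.45 m → arm 1.45 m, τ = 94.18 × 1.45 = 136.6 N·m clockwise.
Toolbox: 13 × 9.81 = 127.5 N down at 2.7 m → arm 2.7 m, τ = 127.5 × 2.7 = 344.2 N·m clockwise.
Sign: 19 × 9.81 = 186.4 N down at 2.3 m → arm 2.3 m, τ = 186.4 × 2.3 = 428.7 N·m clockwise.
Bucket of sand: 12 × 9.81 = 117.7 N down at 1.8 m → arm 1.8 m, τ = 117.7 × 1.8 = 211.9 N·m clockwise.
Total clockwise load moment = 1121 N·m.
The cable tension T acts at 2.4 m; only its component perpendicular to the beam, T sinθ, produces torque. sin 49° = 0.7547.
For rotational equilibrium, T × 2.4 × 0.7547 = 1121, so T = 1121 / 1.811 = 619 N.

T ≈ 619 N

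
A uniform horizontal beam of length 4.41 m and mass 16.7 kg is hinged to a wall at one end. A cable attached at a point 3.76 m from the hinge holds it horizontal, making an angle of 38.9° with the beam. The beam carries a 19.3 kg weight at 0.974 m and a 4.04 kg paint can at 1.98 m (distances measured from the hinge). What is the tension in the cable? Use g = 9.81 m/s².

T ≈ 264 N

About the hinge:
Beam weight: 16.7 × 9.81 = 163.8 N down at 2.205 m → arm 2.205 m, τ = 163.8 × 2.205 = 361.2 N·m clockwise.
Weight: 19.3 × 9.81 = 189.3 N down at 0.974 m → arm 0.974 m, τ = 189.3 × 0.974 = 184.4 N·m clockwise.
Paint can: 4.04 × 9.81 = 39.63 N down at 1.98 m → arm 1.98 m, τ = 39.63 × 1.98 = 78.47 N·m clockwise.
Total clockwise load moment = 624.1 N·m.
The cable tension T acts at 3.76 m; only its component perpendicular to the beam, T sinθ, produces torque. sin 38.9° = 0.628.
For rotational equilibrium, T × 3.76 × 0.628 = 624.1, so T = 624.1 / 2.361 = 264 N.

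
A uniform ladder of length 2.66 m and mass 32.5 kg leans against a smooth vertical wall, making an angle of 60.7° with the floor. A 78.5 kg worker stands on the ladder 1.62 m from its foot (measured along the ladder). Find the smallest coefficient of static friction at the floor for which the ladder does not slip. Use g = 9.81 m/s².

μ_min ≈ 0.324

Sum moments about the foot of the ladder (the floor normal and friction both act there and drop out).
Ladder weight 32.5×9.81 = 318.8 N acts at 1.33 m along the ladder; its horizontal arm is 1.33·cos60.7° = 0.6509 m → τ = 207.5 N·m clockwise.
Worker: 78.5×9.81 = 770.1 N at 1.62 m → arm 0.7928 m → τ = 610.5 N·m clockwise.
Wall normal N acts horizontally at the top; its moment arm is the height L sinθ = 2.66·sin60.7° = 2.32 m, counterclockwise.
For rotational equilibrium, N × 2.32 = 818, so N = 352.6 N.
ΣFx = 0 ⇒ f = N_wall = 352.6 N. ΣFy = 0 ⇒ N_floor = 1089 N.
μ_min = f / N_floor = 352.6 / 1089 = 0.324.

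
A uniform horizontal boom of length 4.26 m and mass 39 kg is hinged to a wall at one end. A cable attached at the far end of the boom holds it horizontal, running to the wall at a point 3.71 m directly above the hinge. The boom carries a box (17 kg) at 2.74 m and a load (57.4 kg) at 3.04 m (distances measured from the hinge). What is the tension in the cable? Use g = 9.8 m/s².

Sum moments about the hinge (the unknown hinge reaction has zero arm there).
Beam weight: 39 × 9.8 = 382.2 N down at 2.13 m → arm 2.13 m, τ = 382.2 × 2.13 = 814.1 N·m clockwise.
Box: 17 × 9.8 = 166.6 N down at 2.74 m → arm 2.74 m, τ = 166.6 × 2.74 = 456.5 N·m clockwise.
Load: 57.4 × 9.8 = 562.5 N down at 3.04 m → arm 3.04 m, τ = 562.5 × 3.04 = 1710 N·m clockwise.
Total clockwise load moment = 2981 N·m.
The cable tension T acts at 4.26 m; only its component perpendicular to the boom, T sinθ, produces torque. sinθ = h/√(h²+d²) = 3.71/√(3.71²+4.26²) = 0.6567.
Balancing moments: T × 4.26 × 0.6567 = 2981, giving T = 2981 / 2.798 = 1070 N.

T ≈ 1070 N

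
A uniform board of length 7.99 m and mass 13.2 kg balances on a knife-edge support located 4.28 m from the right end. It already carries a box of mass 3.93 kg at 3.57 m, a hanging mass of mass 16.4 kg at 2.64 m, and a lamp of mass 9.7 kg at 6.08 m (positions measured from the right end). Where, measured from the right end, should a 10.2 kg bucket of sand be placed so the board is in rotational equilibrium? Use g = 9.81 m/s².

Choose the knife-edge support (at 4.28 m from the right end) as the axis so the support reaction has zero arm there.
Beam weight: 13.2 × 9.81 = 129.5 N down at 3.995 m → arm 0.285 m, τ = 129.5 × 0.285 = 36.91 N·m clockwise.
Box: 3.93 × 9.81 = 38.55 N down at 3.57 m → arm 0.71 m, τ = 38.55 × 0.71 = 27.37 N·m clockwise.
Hanging mass: 16.4 × 9.81 = 160.9 N down at 2.64 m → arm 1.64 m, τ = 160.9 × 1.64 = 263.9 N·m clockwise.
Lamp: 9.7 × 9.81 = 95.16 N down at 6.08 m → arm 1.8 m, τ = 95.16 × 1.8 = 171.3 N·m counterclockwise.
Net moment of existing loads = 156.9 N·m clockwise.
The bucket of sand weighs 10.2 × 9.81 = 100.1 N and must supply an equal counterclockwise moment, so its lever arm about the knife-edge support is 156.9 / 100.1 = 1.57 m.
That puts it at 4.28 + 1.57 = 5.85 m from the right end.

x ≈ 5.85 m from the right end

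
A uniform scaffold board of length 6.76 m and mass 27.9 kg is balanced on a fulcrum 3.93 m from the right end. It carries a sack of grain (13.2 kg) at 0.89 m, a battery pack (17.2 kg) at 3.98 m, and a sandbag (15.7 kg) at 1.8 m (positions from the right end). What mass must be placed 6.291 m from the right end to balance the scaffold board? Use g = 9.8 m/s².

Sum moments about the fulcrum (at 3.93 m from the right end) (the support reaction has zero arm there).
Beam weight: 27.9 × 9.8 = 273.4 N down at 3.38 m → arm 0.55 m, τ = 273.4 × 0.55 = 150.4 N·m clockwise.
Sack of grain: 13.2 × 9.8 = 129.4 N down at 0.89 m → arm 3.04 m, τ = 129.4 × 3.04 = 393.4 N·m clockwise.
Battery pack: 17.2 × 9.8 = 168.6 N down at 3.98 m → arm 0.05 m, τ = 168.6 × 0.05 = 8.43 N·m counterclockwise.
Sandbag: 15.7 × 9.8 = 153.9 N down at 1.8 m → arm 2.13 m, τ = 153.9 × 2.13 = 327.8 N·m clockwise.
Net moment of known loads = 863.2 N·m clockwise.
An unknown mass m at 6.291 m has arm 2.361 m; its moment is m·g·2.361 counterclockwise.
For rotational equilibrium, m × 9.8 × 2.361 = 863.2, so m = 863.2 / (9.8 × 2.361) = 37.3 kg.

m ≈ 37.3 kg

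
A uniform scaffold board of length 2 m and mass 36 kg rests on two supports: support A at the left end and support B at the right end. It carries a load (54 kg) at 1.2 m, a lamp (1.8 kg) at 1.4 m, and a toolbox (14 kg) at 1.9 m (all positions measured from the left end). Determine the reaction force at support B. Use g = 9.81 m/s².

R_B ≈ 637 N

Taking torques about support A:
Beam weight: 36 × 9.81 = 353.2 N down at 1 m → arm 1 m, τ = 353.2 × 1 = 353.2 N·m clockwise.
Load: 54 × 9.81 = 529.7 N down at 1.2 m → arm 1.2 m, τ = 529.7 × 1.2 = 635.6 N·m clockwise.
Lamp: 1.8 × 9.81 = 17.66 N down at 1.4 m → arm 1.4 m, τ = 17.66 × 1.4 = 24.72 N·m clockwise.
Toolbox: 14 × 9.81 = 137.3 N down at 1.9 m → arm 1.9 m, τ = 137.3 × 1.9 = 260.9 N·m clockwise.
Net load moment about support A = 1274 N·m clockwise.
Reaction R at support B is upward at 2 m, arm 2 m → moment R × 2 counterclockwise.
For rotational equilibrium, R × 2 = 1274, so R = 637 N.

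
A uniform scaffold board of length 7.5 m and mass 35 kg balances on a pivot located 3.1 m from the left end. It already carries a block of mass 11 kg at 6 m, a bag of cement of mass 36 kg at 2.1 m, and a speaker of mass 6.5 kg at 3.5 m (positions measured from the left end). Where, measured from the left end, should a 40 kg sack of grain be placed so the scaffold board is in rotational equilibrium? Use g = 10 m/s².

x ≈ 2.57 m from the left end

About the pivot (at 3.1 m from the left end):
Beam weight: 35 × 10 = 350 N down at 3.75 m → arm 0.65 m, τ = 350 × 0.65 = 227.5 N·m clockwise.
Block: 11 × 10 = 110 N down at 6 m → arm 2.9 m, τ = 110 × 2.9 = 319 N·m clockwise.
Bag of cement: 36 × 10 = 360 N down at 2.1 m → arm 1 m, τ = 360 × 1 = 360 N·m counterclockwise.
Speaker: 6.5 × 10 = 65 N down at 3.5 m → arm 0.4 m, τ = 65 × 0.4 = 26 N·m clockwise.
Net moment of existing loads = 212.5 N·m clockwise.
The sack of grain weighs 40 × 10 = 400 N and must supply an equal counterclockwise moment, so its lever arm about the pivot is 212.5 / 400 = 0.531 m.
That puts it at 3.1 − 0.531 = 2.57 m from the left end.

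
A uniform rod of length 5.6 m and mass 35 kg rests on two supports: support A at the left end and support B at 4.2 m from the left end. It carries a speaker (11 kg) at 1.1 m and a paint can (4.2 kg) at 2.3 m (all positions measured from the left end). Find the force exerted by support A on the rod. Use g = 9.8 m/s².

R_A ≈ 213 N

Choose support B as the axis so its reaction then has zero moment arm.
Beam weight: 35 × 9.8 = 343 N down at 2.8 m → arm 1.4 m, τ = 343 × 1.4 = 480.2 N·m counterclockwise.
Speaker: 11 × 9.8 = 107.8 N down at 1.1 m → arm 3.1 m, τ = 107.8 × 3.1 = 334.2 N·m counterclockwise.
Paint can: 4.2 × 9.8 = 41.16 N down at 2.3 m → arm 1.9 m, τ = 41.16 × 1.9 = 78.2 N·m counterclockwise.
Net load moment about support B = 892.6 N·m counterclockwise.
Reaction R at support A is upward at 0 m, arm 4.2 m → moment R × 4.2 clockwise.
Στ = 0 ⇒ R × 4.2 = 892.6 ⇒ R = 213 N.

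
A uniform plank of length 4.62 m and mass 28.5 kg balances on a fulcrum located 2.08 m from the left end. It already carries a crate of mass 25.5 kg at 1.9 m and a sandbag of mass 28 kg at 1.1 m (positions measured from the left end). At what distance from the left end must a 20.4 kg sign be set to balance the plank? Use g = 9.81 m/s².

Choose the fulcrum (at 2.08 m from the left end) as the axis so the support reaction has zero arm there.
Beam weight: 28.5 × 9.81 = 279.6 N down at 2.31 m → arm 0.23 m, τ = 279.6 × 0.23 = 64.31 N·m clockwise.
Crate: 25.5 × 9.81 = 250.2 N down at 1.9 m → arm 0.18 m, τ = 250.2 × 0.18 = 45.04 N·m counterclockwise.
Sandbag: 28 × 9.81 = 274.7 N down at 1.1 m → arm 0.98 m, τ = 274.7 × 0.98 = 269.2 N·m counterclockwise.
Net moment of existing loads = 249.9 N·m counterclockwise.
The sign weighs 20.4 × 9.81 = 200.1 N and must supply an equal clockwise moment, so its lever arm about the fulcrum is 249.9 / 200.1 = 1.25 m.
That puts it at 2.08 + 1.25 = 3.33 m from the left end.

x ≈ 3.33 m from the left end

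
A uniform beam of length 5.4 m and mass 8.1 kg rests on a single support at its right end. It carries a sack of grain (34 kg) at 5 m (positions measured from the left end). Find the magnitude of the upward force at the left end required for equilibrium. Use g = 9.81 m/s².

Taking torques about the right end:
Beam weight: 8.1 × 9.81 = 79.46 N down at 2.7 m → arm 2.7 m, τ = 79.46 × 2.7 = 214.5 N·m counterclockwise.
Sack of grain: 34 × 9.81 = 333.5 N down at 5 m → arm 0.4 m, τ = 333.5 × 0.4 = 133.4 N·m counterclockwise.
Net moment of the loads = 347.9 N·m counterclockwise.
The upward force F acts at the left end, arm 5.4 m, giving F × 5.4 clockwise.
For rotational equilibrium, F × 5.4 = 347.9, so F = 347.9 / 5.4 = 64.4 N.

F ≈ 64.4 N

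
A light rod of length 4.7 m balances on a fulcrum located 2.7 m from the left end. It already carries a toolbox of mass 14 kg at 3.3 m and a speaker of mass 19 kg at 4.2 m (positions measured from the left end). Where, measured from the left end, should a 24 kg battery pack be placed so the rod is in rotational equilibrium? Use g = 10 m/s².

x ≈ 1.16 m from the left end

Sum moments about the fulcrum (at 2.7 m from the left end) (the support reaction has zero arm there).
Toolbox: 14 × 10 = 140 N down at 3.3 m → arm 0.6 m, τ = 140 × 0.6 = 84 N·m clockwise.
Speaker: 19 × 10 = 190 N down at 4.2 m → arm 1.5 m, τ = 190 × 1.5 = 285 N·m clockwise.
Net moment of existing loads = 369 N·m clockwise.
The battery pack weighs 24 × 10 = 240 N and must supply an equal counterclockwise moment, so its lever arm about the fulcrum is 369 / 240 = 1.54 m.
That puts it at 2.7 − 1.54 = 1.16 m from the left end.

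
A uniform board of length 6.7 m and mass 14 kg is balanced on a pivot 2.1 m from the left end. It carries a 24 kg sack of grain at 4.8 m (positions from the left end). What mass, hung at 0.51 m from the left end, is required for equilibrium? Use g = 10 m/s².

Taking torques about the pivot (at 2.1 m from the left end):
Beam weight: 14 × 10 = 140 N down at 3.35 m → arm 1.25 m, τ = 140 × 1.25 = 175 N·m clockwise.
Sack of grain: 24 × 10 = 240 N down at 4.8 m → arm 2.7 m, τ = 240 × 2.7 = 648 N·m clockwise.
Net moment of known loads = 823 N·m clockwise.
An unknown mass m at 0.51 m has arm 1.59 m; its moment is m·g·1.59 counterclockwise.
Setting net torque to zero: m × 10 × 1.59 = 823 → m = 823 / (10 × 1.59) = 51.8 kg.

m ≈ 51.8 kg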